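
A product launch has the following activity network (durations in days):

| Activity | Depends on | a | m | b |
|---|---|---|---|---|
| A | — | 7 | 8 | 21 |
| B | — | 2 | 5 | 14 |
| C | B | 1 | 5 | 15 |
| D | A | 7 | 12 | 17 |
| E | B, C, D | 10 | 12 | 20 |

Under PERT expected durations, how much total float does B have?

10 days

te_A = (7 + 4·8 + 21)/6 = 60/6 = 10
te_B = (2 + 4·5 + 14)/6 = 36/6 = 6
te_C = (1 + 4·5 + 15)/6 = 36/6 = 6
te_D = (7 + 4·12 + 17)/6 = 72/6 = 12
te_E = (10 + 4·12 + 20)/6 = 78/6 = 13

Forward pass:
ES_A = 0; EF_A = 10
ES_B = 0; EF_B = 6
ES_C = 6; EF_C = 6+6 = 12
ES_D = 10; EF_D = 10+12 = 22
ES_E = max(EF_B=6, EF_C=12, EF_D=22) = 22; EF_E = 22+13 = 35
Expected project duration μ = 35 days. Critical path: A → D → E.

Backward pass:
LF_E = 35; LS_E = 35−13 = 22
LF_D = LS_E = 22; LS_D = 22−12 = 10
LF_C = LS_E = 22; LS_C = 22−6 = 16
LF_B = min(LS_C=16, LS_E=22) = 16; LS_B = 16−6 = 10
LF_A = LS_D = 10; LS_A = 10−10 = 0
Slack_B = LS_B − ES_B = 10 − 0 = 10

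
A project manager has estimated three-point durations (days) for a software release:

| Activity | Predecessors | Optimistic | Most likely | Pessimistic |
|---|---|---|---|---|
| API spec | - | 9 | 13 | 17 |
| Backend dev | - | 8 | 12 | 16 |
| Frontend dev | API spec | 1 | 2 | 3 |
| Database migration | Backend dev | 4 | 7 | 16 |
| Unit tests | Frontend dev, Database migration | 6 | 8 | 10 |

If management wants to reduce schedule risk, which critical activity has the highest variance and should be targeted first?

Database migration

te_API spec = (9 + 4·13 + 17)/6 = 78/6 = 13; σ²_API spec = ((17−9)/6)² = 1.778
te_Backend dev = (8 + 4·12 + 16)/6 = 72/6 = 12; σ²_Backend dev = ((16−8)/6)² = 1.778
te_Frontend dev = (1 + 4·2 + 3)/6 = 12/6 = 2; σ²_Frontend dev = ((3−1)/6)² = 0.111
te_Database migration = (4 + 4·7 + 16)/6 = 48/6 = 8; σ²_Database migration = ((16−4)/6)² = 4.000
te_Unit tests = (6 + 4·8 + 10)/6 = 48/6 = 8; σ²_Unit tests = ((10−6)/6)² = 0.444

Forward pass:
ES_API spec = 0; EF_API spec = 13
ES_Backend dev = 0; EF_Backend dev = 12
ES_Frontend dev = 13; EF_Frontend dev = 13+2 = 15
ES_Database migration = 12; EF_Database migration = 12+8 = 20
ES_Unit tests = max(EF_Frontend dev=15, EF_Database migration=20) = 20; EF_Unit tests = 20+8 = 28
Expected project duration μ = 28 days. Critical path: Backend dev → Database migration → Unit tests.

Variances on critical path: σ²_Backend dev=1.778, σ²_Database migration=4.000, σ²_Unit tests=0.444.
Largest is σ²_Database migration = 4.000.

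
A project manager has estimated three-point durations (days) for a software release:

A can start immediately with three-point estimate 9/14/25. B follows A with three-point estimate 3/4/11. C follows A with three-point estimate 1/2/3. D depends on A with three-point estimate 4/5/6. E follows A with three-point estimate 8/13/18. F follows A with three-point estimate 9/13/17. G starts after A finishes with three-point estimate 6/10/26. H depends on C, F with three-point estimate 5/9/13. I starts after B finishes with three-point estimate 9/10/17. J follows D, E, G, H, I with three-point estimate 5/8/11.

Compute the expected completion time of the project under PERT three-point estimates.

45 days

te_A = (9 + 4·14 + 25)/6 = 90/6 = 15
te_B = (3 + 4·4 + 11)/6 = 30/6 = 5
te_C = (1 + 4·2 + 3)/6 = 12/6 = 2
te_D = (4 + 4·5 + 6)/6 = 30/6 = 5
te_E = (8 + 4·13 + 18)/6 = 78/6 = 13
te_F = (9 + 4·13 + 17)/6 = 78/6 = 13
te_G = (6 + 4·10 + 26)/6 = 72/6 = 12
te_H = (5 + 4·9 + 13)/6 = 54/6 = 9
te_I = (9 + 4·10 + 17)/6 = 66/6 = 11
te_J = (5 + 4·8 + 11)/6 = 48/6 = 8

Forward pass:
ES_A = 0; EF_A = 15
ES_B = 15; EF_B = 15+5 = 20
ES_C = 15; EF_C = 15+2 = 17
ES_D = 15; EF_D = 15+5 = 20
ES_E = 15; EF_E = 15+13 = 28
ES_F = 15; EF_F = 15+13 = 28
ES_G = 15; EF_G = 15+12 = 27
ES_H = max(EF_C=17, EF_F=28) = 28; EF_H = 28+9 = 37
ES_I = 20; EF_I = 20+11 = 31
ES_J = max(EF_D=20, EF_E=28, EF_G=27, EF_H=37, EF_I=31) = 37; EF_J = 37+8 = 45
Expected project duration μ = 45 days. Critical path: A → F → H → J.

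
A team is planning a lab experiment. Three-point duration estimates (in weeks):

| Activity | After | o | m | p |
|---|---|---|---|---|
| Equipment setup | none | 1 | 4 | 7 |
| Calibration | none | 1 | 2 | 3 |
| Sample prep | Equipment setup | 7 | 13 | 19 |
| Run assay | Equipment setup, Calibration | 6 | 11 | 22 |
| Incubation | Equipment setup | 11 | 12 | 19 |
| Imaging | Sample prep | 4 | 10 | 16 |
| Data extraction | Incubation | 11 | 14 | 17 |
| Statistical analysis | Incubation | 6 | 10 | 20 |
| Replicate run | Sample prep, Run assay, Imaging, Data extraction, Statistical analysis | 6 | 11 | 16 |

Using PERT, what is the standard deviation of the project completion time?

te_Equipment setup = (1 + 4·4 + 7)/6 = 24/6 = 4; σ²_Equipment setup = ((7−1)/6)² = 1.000
te_Calibration = (1 + 4·2 + 3)/6 = 12/6 = 2; σ²_Calibration = ((3−1)/6)² = 0.111
te_Sample prep = (7 + 4·13 + 19)/6 = 78/6 = 13; σ²_Sample prep = ((19−7)/6)² = 4.000
te_Run assay = (6 + 4·11 + 22)/6 = 72/6 = 12; σ²_Run assay = ((22−6)/6)² = 7.111
te_Incubation = (11 + 4·12 + 19)/6 = 78/6 = 13; σ²_Incubation = ((19−11)/6)² = 1.778
te_Imaging = (4 + 4·10 + 16)/6 = 60/6 = 10; σ²_Imaging = ((16−4)/6)² = 4.000
te_Data extraction = (11 + 4·14 + 17)/6 = 84/6 = 14; σ²_Data extraction = ((17−11)/6)² = 1.000
te_Statistical analysis = (6 + 4·10 + 20)/6 = 66/6 = 11; σ²_Statistical analysis = ((20−6)/6)² = 5.444
te_Replicate run = (6 + 4·11 + 16)/6 = 66/6 = 11; σ²_Replicate run = ((16−6)/6)² = 2.778

Forward pass:
ES_Equipment setup = 0; EF_Equipment setup = 4
ES_Calibration = 0; EF_Calibration = 2
ES_Sample prep = 4; EF_Sample prep = 4+13 = 17
ES_Run assay = max(EF_Equipment setup=4, EF_Calibration=2) = 4; EF_Run assay = 4+12 = 16
ES_Incubation = 4; EF_Incubation = 4+13 = 17
ES_Imaging = 17; EF_Imaging = 17+10 = 27
ES_Data extraction = 17; EF_Data extraction = 17+14 = 31
ES_Statistical analysis = 17; EF_Statistical analysis = 17+11 = 28
ES_Replicate run = max(EF_Sample prep=17, EF_Run assay=16, EF_Imaging=27, EF_Data extraction=31, EF_Statistical analysis=28) = 31; EF_Replicate run = 31+11 = 42
Expected project duration μ = 42 weeks. Critical path: Equipment setup → Incubation → Data extraction → Replicate run.

Variance along critical path = 1.000 + 1.778 + 1.000 + 2.778 = 6.556
σ = √6.556 = 2.560 weeks

2.56 weeks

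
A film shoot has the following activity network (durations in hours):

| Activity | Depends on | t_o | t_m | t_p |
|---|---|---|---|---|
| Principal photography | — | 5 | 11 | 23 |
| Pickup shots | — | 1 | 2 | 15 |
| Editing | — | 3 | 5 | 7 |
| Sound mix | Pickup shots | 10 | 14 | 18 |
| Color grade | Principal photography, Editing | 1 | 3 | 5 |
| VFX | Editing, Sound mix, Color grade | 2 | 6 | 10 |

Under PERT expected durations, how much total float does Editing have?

10 hours

te_Principal photography = (5 + 4·11 + 23)/6 = 72/6 = 12
te_Pickup shots = (1 + 4·2 + 15)/6 = 24/6 = 4
te_Editing = (3 + 4·5 + 7)/6 = 30/6 = 5
te_Sound mix = (10 + 4·14 + 18)/6 = 84/6 = 14
te_Color grade = (1 + 4·3 + 5)/6 = 18/6 = 3
te_VFX = (2 + 4·6 + 10)/6 = 36/6 = 6

Forward pass:
ES_Principal photography = 0; EF_Principal photography = 12
ES_Pickup shots = 0; EF_Pickup shots = 4
ES_Editing = 0; EF_Editing = 5
ES_Sound mix = 4; EF_Sound mix = 4+14 = 18
ES_Color grade = max(EF_Principal photography=12, EF_Editing=5) = 12; EF_Color grade = 12+3 = 15
ES_VFX = max(EF_Editing=5, EF_Sound mix=18, EF_Color grade=15) = 18; EF_VFX = 18+6 = 24
Expected project duration μ = 24 hours. Critical path: Pickup shots → Sound mix → VFX.

Backward pass:
LF_VFX = 24; LS_VFX = 24−6 = 18
LF_Color grade = LS_VFX = 18; LS_Color grade = 18−3 = 15
LF_Sound mix = LS_VFX = 18; LS_Sound mix = 18−14 = 4
LF_Editing = min(LS_Color grade=15, LS_VFX=18) = 15; LS_Editing = 15−5 = 10
LF_Pickup shots = LS_Sound mix = 4; LS_Pickup shots = 4−4 = 0
LF_Principal photography = LS_Color grade = 15; LS_Principal photography = 15−12 = 3
Slack_Editing = LS_Editing − ES_Editing = 10 − 0 = 10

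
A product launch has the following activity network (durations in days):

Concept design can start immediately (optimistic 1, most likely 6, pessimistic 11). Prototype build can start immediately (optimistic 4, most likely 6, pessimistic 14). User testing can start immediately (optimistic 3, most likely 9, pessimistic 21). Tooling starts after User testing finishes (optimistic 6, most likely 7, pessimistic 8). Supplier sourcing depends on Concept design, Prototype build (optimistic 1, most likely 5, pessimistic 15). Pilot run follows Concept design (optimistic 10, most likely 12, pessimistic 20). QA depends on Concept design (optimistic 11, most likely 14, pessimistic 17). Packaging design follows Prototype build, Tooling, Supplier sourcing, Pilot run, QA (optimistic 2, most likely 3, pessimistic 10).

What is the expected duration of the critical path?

te_Concept design = (1 + 4·6 + 11)/6 = 36/6 = 6
te_Prototype build = (4 + 4·6 + 14)/6 = 42/6 = 7
te_User testing = (3 + 4·9 + 21)/6 = 60/6 = 10
te_Tooling = (6 + 4·7 + 8)/6 = 42/6 = 7
te_Supplier sourcing = (1 + 4·5 + 15)/6 = 36/6 = 6
te_Pilot run = (10 + 4·12 + 20)/6 = 78/6 = 13
te_QA = (11 + 4·14 + 17)/6 = 84/6 = 14
te_Packaging design = (2 + 4·3 + 10)/6 = 24/6 = 4

Forward pass:
ES_Concept design = 0; EF_Concept design = 6
ES_Prototype build = 0; EF_Prototype build = 7
ES_User testing = 0; EF_User testing = 10
ES_Tooling = 10; EF_Tooling = 10+7 = 17
ES_Supplier sourcing = max(EF_Concept design=6, EF_Prototype build=7) = 7; EF_Supplier sourcing = 7+6 = 13
ES_Pilot run = 6; EF_Pilot run = 6+13 = 19
ES_QA = 6; EF_QA = 6+14 = 20
ES_Packaging design = max(EF_Prototype build=7, EF_Tooling=17, EF_Supplier sourcing=13, EF_Pilot run=19, EF_QA=20) = 20; EF_Packaging design = 20+4 = 24
Expected project duration μ = 24 days. Critical path: Concept design → QA → Packaging design.

24 days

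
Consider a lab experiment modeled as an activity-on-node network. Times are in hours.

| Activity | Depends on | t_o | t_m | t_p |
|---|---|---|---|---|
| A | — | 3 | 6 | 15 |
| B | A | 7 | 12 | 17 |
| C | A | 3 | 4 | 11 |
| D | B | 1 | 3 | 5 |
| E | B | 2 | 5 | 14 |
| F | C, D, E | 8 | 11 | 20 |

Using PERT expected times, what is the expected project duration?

37 hours

te_A = (3 + 4·6 + 15)/6 = 42/6 = 7
te_B = (7 + 4·12 + 17)/6 = 72/6 = 12
te_C = (3 + 4·4 + 11)/6 = 30/6 = 5
te_D = (1 + 4·3 + 5)/6 = 18/6 = 3
te_E = (2 + 4·5 + 14)/6 = 36/6 = 6
te_F = (8 + 4·11 + 20)/6 = 72/6 = 12

Forward pass:
ES_A = 0; EF_A = 7
ES_B = 7; EF_B = 7+12 = 19
ES_C = 7; EF_C = 7+5 = 12
ES_D = 19; EF_D = 19+3 = 22
ES_E = 19; EF_E = 19+6 = 25
ES_F = max(EF_C=12, EF_D=22, EF_E=25) = 25; EF_F = 25+12 = 37
Expected project duration μ = 37 hours. Critical path: A → B → E → F.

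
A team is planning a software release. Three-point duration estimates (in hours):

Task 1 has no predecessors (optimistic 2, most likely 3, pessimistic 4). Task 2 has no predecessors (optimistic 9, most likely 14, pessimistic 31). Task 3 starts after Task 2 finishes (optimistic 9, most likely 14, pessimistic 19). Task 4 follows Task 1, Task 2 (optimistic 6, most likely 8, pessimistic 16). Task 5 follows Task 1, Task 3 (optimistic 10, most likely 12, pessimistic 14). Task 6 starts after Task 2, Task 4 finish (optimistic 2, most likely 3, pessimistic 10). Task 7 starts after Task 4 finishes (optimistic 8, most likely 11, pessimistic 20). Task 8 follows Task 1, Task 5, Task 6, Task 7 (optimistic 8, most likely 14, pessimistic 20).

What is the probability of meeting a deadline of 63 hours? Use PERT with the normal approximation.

0.938

te_Task 1 = (2 + 4·3 + 4)/6 = 18/6 = 3; σ²_Task 1 = ((4−2)/6)² = 0.111
te_Task 2 = (9 + 4·14 + 31)/6 = 96/6 = 16; σ²_Task 2 = ((31−9)/6)² = 13.444
te_Task 3 = (9 + 4·14 + 19)/6 = 84/6 = 14; σ²_Task 3 = ((19−9)/6)² = 2.778
te_Task 4 = (6 + 4·8 + 16)/6 = 54/6 = 9; σ²_Task 4 = ((16−6)/6)² = 2.778
te_Task 5 = (10 + 4·12 + 14)/6 = 72/6 = 12; σ²_Task 5 = ((14−10)/6)² = 0.444
te_Task 6 = (2 + 4·3 + 10)/6 = 24/6 = 4; σ²_Task 6 = ((10−2)/6)² = 1.778
te_Task 7 = (8 + 4·11 + 20)/6 = 72/6 = 12; σ²_Task 7 = ((20−8)/6)² = 4.000
te_Task 8 = (8 + 4·14 + 20)/6 = 84/6 = 14; σ²_Task 8 = ((20−8)/6)² = 4.000

Forward pass:
ES_Task 1 = 0; EF_Task 1 = 3
ES_Task 2 = 0; EF_Task 2 = 16
ES_Task 3 = 16; EF_Task 3 = 16+14 = 30
ES_Task 4 = max(EF_Task 1=3, EF_Task 2=16) = 16; EF_Task 4 = 16+9 = 25
ES_Task 5 = max(EF_Task 1=3, EF_Task 3=30) = 30; EF_Task 5 = 30+12 = 42
ES_Task 6 = max(EF_Task 2=16, EF_Task 4=25) = 25; EF_Task 6 = 25+4 = 29
ES_Task 7 = 25; EF_Task 7 = 25+12 = 37
ES_Task 8 = max(EF_Task 1=3, EF_Task 5=42, EF_Task 6=29, EF_Task 7=37) = 42; EF_Task 8 = 42+14 = 56
Expected project duration μ = 56 hours. Critical path: Task 2 → Task 3 → Task 5 → Task 8.

Variance along critical path = 13.444 + 2.778 + 0.444 + 4.000 = 20.667; σ = √20.667 = 4.546 hours.
Z = (63 − 56) / 4.546 = 1.540
P(T ≤ 63) = Φ(1.540) ≈ 0.938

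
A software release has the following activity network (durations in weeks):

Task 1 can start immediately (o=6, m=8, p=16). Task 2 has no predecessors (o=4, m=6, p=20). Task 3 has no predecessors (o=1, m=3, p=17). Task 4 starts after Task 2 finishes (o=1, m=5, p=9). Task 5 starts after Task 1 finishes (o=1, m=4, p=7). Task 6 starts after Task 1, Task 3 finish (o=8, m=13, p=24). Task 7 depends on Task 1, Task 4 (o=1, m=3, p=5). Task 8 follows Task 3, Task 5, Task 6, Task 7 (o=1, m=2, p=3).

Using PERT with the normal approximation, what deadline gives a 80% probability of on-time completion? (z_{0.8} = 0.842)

27.7 weeks

te_Task 1 = (6 + 4·8 + 16)/6 = 54/6 = 9; σ²_Task 1 = ((16−6)/6)² = 2.778
te_Task 2 = (4 + 4·6 + 20)/6 = 48/6 = 8; σ²_Task 2 = ((20−4)/6)² = 7.111
te_Task 3 = (1 + 4·3 + 17)/6 = 30/6 = 5; σ²_Task 3 = ((17−1)/6)² = 7.111
te_Task 4 = (1 + 4·5 + 9)/6 = 30/6 = 5; σ²_Task 4 = ((9−1)/6)² = 1.778
te_Task 5 = (1 + 4·4 + 7)/6 = 24/6 = 4; σ²_Task 5 = ((7−1)/6)² = 1.000
te_Task 6 = (8 + 4·13 + 24)/6 = 84/6 = 14; σ²_Task 6 = ((24−8)/6)² = 7.111
te_Task 7 = (1 + 4·3 + 5)/6 = 18/6 = 3; σ²_Task 7 = ((5−1)/6)² = 0.444
te_Task 8 = (1 + 4·2 + 3)/6 = 12/6 = 2; σ²_Task 8 = ((3−1)/6)² = 0.111

Forward pass:
ES_Task 1 = 0; EF_Task 1 = 9
ES_Task 2 = 0; EF_Task 2 = 8
ES_Task 3 = 0; EF_Task 3 = 5
ES_Task 4 = 8; EF_Task 4 = 8+5 = 13
ES_Task 5 = 9; EF_Task 5 = 9+4 = 13
ES_Task 6 = max(EF_Task 1=9, EF_Task 3=5) = 9; EF_Task 6 = 9+14 = 23
ES_Task 7 = max(EF_Task 1=9, EF_Task 4=13) = 13; EF_Task 7 = 13+3 = 16
ES_Task 8 = max(EF_Task 3=5, EF_Task 5=13, EF_Task 6=23, EF_Task 7=16) = 23; EF_Task 8 = 23+2 = 25
Expected project duration μ = 25 weeks. Critical path: Task 1 → Task 6 → Task 8.

Variance along critical path = 2.778 + 7.111 + 0.111 = 10.000; σ = 3.162 weeks.
D = μ + z·σ = 25 + 0.842·3.162 = 27.7 weeks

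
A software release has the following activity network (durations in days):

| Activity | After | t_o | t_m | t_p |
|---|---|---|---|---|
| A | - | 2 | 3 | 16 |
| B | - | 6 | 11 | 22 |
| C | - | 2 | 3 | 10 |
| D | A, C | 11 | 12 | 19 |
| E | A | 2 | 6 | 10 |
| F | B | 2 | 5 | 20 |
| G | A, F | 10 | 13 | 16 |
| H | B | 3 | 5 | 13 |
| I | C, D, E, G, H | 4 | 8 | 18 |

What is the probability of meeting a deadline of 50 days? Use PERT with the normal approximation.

0.971

te_A = (2 + 4·3 + 16)/6 = 30/6 = 5; σ²_A = ((16−2)/6)² = 5.444
te_B = (6 + 4·11 + 22)/6 = 72/6 = 12; σ²_B = ((22−6)/6)² = 7.111
te_C = (2 + 4·3 + 10)/6 = 24/6 = 4; σ²_C = ((10−2)/6)² = 1.778
te_D = (11 + 4·12 + 19)/6 = 78/6 = 13; σ²_D = ((19−11)/6)² = 1.778
te_E = (2 + 4·6 + 10)/6 = 36/6 = 6; σ²_E = ((10−2)/6)² = 1.778
te_F = (2 + 4·5 + 20)/6 = 42/6 = 7; σ²_F = ((20−2)/6)² = 9.000
te_G = (10 + 4·13 + 16)/6 = 78/6 = 13; σ²_G = ((16−10)/6)² = 1.000
te_H = (3 + 4·5 + 13)/6 = 36/6 = 6; σ²_H = ((13−3)/6)² = 2.778
te_I = (4 + 4·8 + 18)/6 = 54/6 = 9; σ²_I = ((18−4)/6)² = 5.444

Forward pass:
ES_A = 0; EF_A = 5
ES_B = 0; EF_B = 12
ES_C = 0; EF_C = 4
ES_D = max(EF_A=5, EF_C=4) = 5; EF_D = 5+13 = 18
ES_E = 5; EF_E = 5+6 = 11
ES_F = 12; EF_F = 12+7 = 19
ES_G = max(EF_A=5, EF_F=19) = 19; EF_G = 19+13 = 32
ES_H = 12; EF_H = 12+6 = 18
ES_I = max(EF_C=4, EF_D=18, EF_E=11, EF_G=32, EF_H=18) = 32; EF_I = 32+9 = 41
Expected project duration μ = 41 days. Critical path: B → F → G → I.

Variance along critical path = 7.111 + 9.000 + 1.000 + 5.444 = 22.556; σ = √22.556 = 4.749 days.
Z = (50 − 41) / 4.749 = 1.895
P(T ≤ 50) = Φ(1.895) ≈ 0.971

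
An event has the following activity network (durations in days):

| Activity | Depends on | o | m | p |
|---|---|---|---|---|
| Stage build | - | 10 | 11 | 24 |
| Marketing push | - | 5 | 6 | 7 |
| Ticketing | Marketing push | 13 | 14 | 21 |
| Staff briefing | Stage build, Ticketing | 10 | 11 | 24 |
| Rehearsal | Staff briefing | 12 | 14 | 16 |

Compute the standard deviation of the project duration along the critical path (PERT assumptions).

2.79 days

te_Stage build = (10 + 4·11 + 24)/6 = 78/6 = 13; σ²_Stage build = ((24−10)/6)² = 5.444
te_Marketing push = (5 + 4·6 + 7)/6 = 36/6 = 6; σ²_Marketing push = ((7−5)/6)² = 0.111
te_Ticketing = (13 + 4·14 + 21)/6 = 90/6 = 15; σ²_Ticketing = ((21−13)/6)² = 1.778
te_Staff briefing = (10 + 4·11 + 24)/6 = 78/6 = 13; σ²_Staff briefing = ((24−10)/6)² = 5.444
te_Rehearsal = (12 + 4·14 + 16)/6 = 84/6 = 14; σ²_Rehearsal = ((16−12)/6)² = 0.444

Forward pass:
ES_Stage build = 0; EF_Stage build = 13
ES_Marketing push = 0; EF_Marketing push = 6
ES_Ticketing = 6; EF_Ticketing = 6+15 = 21
ES_Staff briefing = max(EF_Stage build=13, EF_Ticketing=21) = 21; EF_Staff briefing = 21+13 = 34
ES_Rehearsal = 34; EF_Rehearsal = 34+14 = 48
Expected project duration μ = 48 days. Critical path: Marketing push → Ticketing → Staff briefing → Rehearsal.

Variance along critical path = 0.111 + 1.778 + 5.444 + 0.444 = 7.778
σ = √7.778 = 2.789 days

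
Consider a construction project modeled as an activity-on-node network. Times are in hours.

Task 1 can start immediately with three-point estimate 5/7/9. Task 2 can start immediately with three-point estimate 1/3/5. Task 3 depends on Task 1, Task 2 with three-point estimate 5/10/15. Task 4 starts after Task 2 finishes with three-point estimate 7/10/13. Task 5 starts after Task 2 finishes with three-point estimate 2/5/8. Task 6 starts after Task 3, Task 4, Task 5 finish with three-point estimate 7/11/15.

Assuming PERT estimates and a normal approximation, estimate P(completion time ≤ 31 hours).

0.910

te_Task 1 = (5 + 4·7 + 9)/6 = 42/6 = 7; σ²_Task 1 = ((9−5)/6)² = 0.444
te_Task 2 = (1 + 4·3 + 5)/6 = 18/6 = 3; σ²_Task 2 = ((5−1)/6)² = 0.444
te_Task 3 = (5 + 4·10 + 15)/6 = 60/6 = 10; σ²_Task 3 = ((15−5)/6)² = 2.778
te_Task 4 = (7 + 4·10 + 13)/6 = 60/6 = 10; σ²_Task 4 = ((13−7)/6)² = 1.000
te_Task 5 = (2 + 4·5 + 8)/6 = 30/6 = 5; σ²_Task 5 = ((8−2)/6)² = 1.000
te_Task 6 = (7 + 4·11 + 15)/6 = 66/6 = 11; σ²_Task 6 = ((15−7)/6)² = 1.778

Forward pass:
ES_Task 1 = 0; EF_Task 1 = 7
ES_Task 2 = 0; EF_Task 2 = 3
ES_Task 3 = max(EF_Task 1=7, EF_Task 2=3) = 7; EF_Task 3 = 7+10 = 17
ES_Task 4 = 3; EF_Task 4 = 3+10 = 13
ES_Task 5 = 3; EF_Task 5 = 3+5 = 8
ES_Task 6 = max(EF_Task 3=17, EF_Task 4=13, EF_Task 5=8) = 17; EF_Task 6 = 17+11 = 28
Expected project duration μ = 28 hours. Critical path: Task 1 → Task 3 → Task 6.

Variance along critical path = 0.444 + 2.778 + 1.778 = 5.000; σ = √5.000 = 2.236 hours.
Z = (31 − 28) / 2.236 = 1.342
P(T ≤ 31) = Φ(1.342) ≈ 0.910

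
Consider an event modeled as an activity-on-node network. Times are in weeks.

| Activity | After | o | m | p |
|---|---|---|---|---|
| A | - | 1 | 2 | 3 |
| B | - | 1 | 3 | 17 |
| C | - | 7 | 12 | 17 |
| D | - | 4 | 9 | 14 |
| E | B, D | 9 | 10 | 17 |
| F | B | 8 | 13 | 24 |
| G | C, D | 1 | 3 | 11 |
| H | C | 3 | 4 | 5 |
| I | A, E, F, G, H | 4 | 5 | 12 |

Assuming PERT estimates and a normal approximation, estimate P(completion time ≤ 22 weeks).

te_A = (1 + 4·2 + 3)/6 = 12/6 = 2; σ²_A = ((3−1)/6)² = 0.111
te_B = (1 + 4·3 + 17)/6 = 30/6 = 5; σ²_B = ((17−1)/6)² = 7.111
te_C = (7 + 4·12 + 17)/6 = 72/6 = 12; σ²_C = ((17−7)/6)² = 2.778
te_D = (4 + 4·9 + 14)/6 = 54/6 = 9; σ²_D = ((14−4)/6)² = 2.778
te_E = (9 + 4·10 + 17)/6 = 66/6 = 11; σ²_E = ((17−9)/6)² = 1.778
te_F = (8 + 4·13 + 24)/6 = 84/6 = 14; σ²_F = ((24−8)/6)² = 7.111
te_G = (1 + 4·3 + 11)/6 = 24/6 = 4; σ²_G = ((11−1)/6)² = 2.778
te_H = (3 + 4·4 + 5)/6 = 24/6 = 4; σ²_H = ((5−3)/6)² = 0.111
te_I = (4 + 4·5 + 12)/6 = 36/6 = 6; σ²_I = ((12−4)/6)² = 1.778

Forward pass:
ES_A = 0; EF_A = 2
ES_B = 0; EF_B = 5
ES_C = 0; EF_C = 12
ES_D = 0; EF_D = 9
ES_E = max(EF_B=5, EF_D=9) = 9; EF_E = 9+11 = 20
ES_F = 5; EF_F = 5+14 = 19
ES_G = max(EF_C=12, EF_D=9) = 12; EF_G = 12+4 = 16
ES_H = 12; EF_H = 12+4 = 16
ES_I = max(EF_A=2, EF_E=20, EF_F=19, EF_G=16, EF_H=16) = 20; EF_I = 20+6 = 26
Expected project duration μ = 26 weeks. Critical path: D → E → I.

Variance along critical path = 2.778 + 1.778 + 1.778 = 6.333; σ = √6.333 = 2.517 weeks.
Z = (22 − 26) / 2.517 = -1.589
P(T ≤ 22) = Φ(-1.589) ≈ 0.056

0.056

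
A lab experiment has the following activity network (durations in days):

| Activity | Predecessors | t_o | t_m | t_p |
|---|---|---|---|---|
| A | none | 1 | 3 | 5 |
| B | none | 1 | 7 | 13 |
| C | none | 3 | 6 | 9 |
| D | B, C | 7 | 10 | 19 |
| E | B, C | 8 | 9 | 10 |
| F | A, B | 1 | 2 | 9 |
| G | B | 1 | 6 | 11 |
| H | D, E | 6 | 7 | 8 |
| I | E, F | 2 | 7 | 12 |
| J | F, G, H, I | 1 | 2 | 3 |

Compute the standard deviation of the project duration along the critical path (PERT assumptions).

te_A = (1 + 4·3 + 5)/6 = 18/6 = 3; σ²_A = ((5−1)/6)² = 0.444
te_B = (1 + 4·7 + 13)/6 = 42/6 = 7; σ²_B = ((13−1)/6)² = 4.000
te_C = (3 + 4·6 + 9)/6 = 36/6 = 6; σ²_C = ((9−3)/6)² = 1.000
te_D = (7 + 4·10 + 19)/6 = 66/6 = 11; σ²_D = ((19−7)/6)² = 4.000
te_E = (8 + 4·9 + 10)/6 = 54/6 = 9; σ²_E = ((10−8)/6)² = 0.111
te_F = (1 + 4·2 + 9)/6 = 18/6 = 3; σ²_F = ((9−1)/6)² = 1.778
te_G = (1 + 4·6 + 11)/6 = 36/6 = 6; σ²_G = ((11−1)/6)² = 2.778
te_H = (6 + 4·7 + 8)/6 = 42/6 = 7; σ²_H = ((8−6)/6)² = 0.111
te_I = (2 + 4·7 + 12)/6 = 42/6 = 7; σ²_I = ((12−2)/6)² = 2.778
te_J = (1 + 4·2 + 3)/6 = 12/6 = 2; σ²_J = ((3−1)/6)² = 0.111

Forward pass:
ES_A = 0; EF_A = 3
ES_B = 0; EF_B = 7
ES_C = 0; EF_C = 6
ES_D = max(EF_B=7, EF_C=6) = 7; EF_D = 7+11 = 18
ES_E = max(EF_B=7, EF_C=6) = 7; EF_E = 7+9 = 16
ES_F = max(EF_A=3, EF_B=7) = 7; EF_F = 7+3 = 10
ES_G = 7; EF_G = 7+6 = 13
ES_H = max(EF_D=18, EF_E=16) = 18; EF_H = 18+7 = 25
ES_I = max(EF_E=16, EF_F=10) = 16; EF_I = 16+7 = 23
ES_J = max(EF_F=10, EF_G=13, EF_H=25, EF_I=23) = 25; EF_J = 25+2 = 27
Expected project duration μ = 27 days. Critical path: B → D → H → J.

Variance along critical path = 4.000 + 4.000 + 0.111 + 0.111 = 8.222
σ = √8.222 = 2.867 days

2.87 days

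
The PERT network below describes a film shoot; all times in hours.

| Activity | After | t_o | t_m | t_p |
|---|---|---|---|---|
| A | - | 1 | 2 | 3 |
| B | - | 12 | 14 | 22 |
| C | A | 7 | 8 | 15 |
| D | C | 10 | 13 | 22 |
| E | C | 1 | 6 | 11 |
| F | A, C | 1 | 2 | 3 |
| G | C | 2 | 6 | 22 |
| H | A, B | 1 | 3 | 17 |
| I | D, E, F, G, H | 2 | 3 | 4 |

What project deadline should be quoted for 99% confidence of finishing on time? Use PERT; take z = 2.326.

33.7 hours

te_A = (1 + 4·2 + 3)/6 = 12/6 = 2; σ²_A = ((3−1)/6)² = 0.111
te_B = (12 + 4·14 + 22)/6 = 90/6 = 15; σ²_B = ((22−12)/6)² = 2.778
te_C = (7 + 4·8 + 15)/6 = 54/6 = 9; σ²_C = ((15−7)/6)² = 1.778
te_D = (10 + 4·13 + 22)/6 = 84/6 = 14; σ²_D = ((22−10)/6)² = 4.000
te_E = (1 + 4·6 + 11)/6 = 36/6 = 6; σ²_E = ((11−1)/6)² = 2.778
te_F = (1 + 4·2 + 3)/6 = 12/6 = 2; σ²_F = ((3−1)/6)² = 0.111
te_G = (2 + 4·6 + 22)/6 = 48/6 = 8; σ²_G = ((22−2)/6)² = 11.111
te_H = (1 + 4·3 + 17)/6 = 30/6 = 5; σ²_H = ((17−1)/6)² = 7.111
te_I = (2 + 4·3 + 4)/6 = 18/6 = 3; σ²_I = ((4−2)/6)² = 0.111

Forward pass:
ES_A = 0; EF_A = 2
ES_B = 0; EF_B = 15
ES_C = 2; EF_C = 2+9 = 11
ES_D = 11; EF_D = 11+14 = 25
ES_E = 11; EF_E = 11+6 = 17
ES_F = max(EF_A=2, EF_C=11) = 11; EF_F = 11+2 = 13
ES_G = 11; EF_G = 11+8 = 19
ES_H = max(EF_A=2, EF_B=15) = 15; EF_H = 15+5 = 20
ES_I = max(EF_D=25, EF_E=17, EF_F=13, EF_G=19, EF_H=20) = 25; EF_I = 25+3 = 28
Expected project duration μ = 28 hours. Critical path: A → C → D → I.

Variance along critical path = 0.111 + 1.778 + 4.000 + 0.111 = 6.000; σ = 2.449 hours.
D = μ + z·σ = 28 + 2.326·2.449 = 33.7 hours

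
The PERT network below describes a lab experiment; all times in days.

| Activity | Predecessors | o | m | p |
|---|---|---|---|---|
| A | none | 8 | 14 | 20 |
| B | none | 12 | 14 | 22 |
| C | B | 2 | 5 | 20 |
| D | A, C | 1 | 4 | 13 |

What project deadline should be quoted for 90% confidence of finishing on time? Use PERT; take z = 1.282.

te_A = (8 + 4·14 + 20)/6 = 84/6 = 14; σ²_A = ((20−8)/6)² = 4.000
te_B = (12 + 4·14 + 22)/6 = 90/6 = 15; σ²_B = ((22−12)/6)² = 2.778
te_C = (2 + 4·5 + 20)/6 = 42/6 = 7; σ²_C = ((20−2)/6)² = 9.000
te_D = (1 + 4·4 + 13)/6 = 30/6 = 5; σ²_D = ((13−1)/6)² = 4.000

Forward pass:
ES_A = 0; EF_A = 14
ES_B = 0; EF_B = 15
ES_C = 15; EF_C = 15+7 = 22
ES_D = max(EF_A=14, EF_C=22) = 22; EF_D = 22+5 = 27
Expected project duration μ = 27 days. Critical path: B → C → D.

Variance along critical path = 2.778 + 9.000 + 4.000 = 15.778; σ = 3.972 days.
D = μ + z·σ = 27 + 1.282·3.972 = 32.1 days

32.1 days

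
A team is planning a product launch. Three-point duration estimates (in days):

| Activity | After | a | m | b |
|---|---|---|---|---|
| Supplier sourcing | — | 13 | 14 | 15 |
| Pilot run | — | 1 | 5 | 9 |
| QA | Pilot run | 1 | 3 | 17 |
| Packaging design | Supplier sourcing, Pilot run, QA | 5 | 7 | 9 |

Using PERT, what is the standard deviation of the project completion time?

te_Supplier sourcing = (13 + 4·14 + 15)/6 = 84/6 = 14; σ²_Supplier sourcing = ((15−13)/6)² = 0.111
te_Pilot run = (1 + 4·5 + 9)/6 = 30/6 = 5; σ²_Pilot run = ((9−1)/6)² = 1.778
te_QA = (1 + 4·3 + 17)/6 = 30/6 = 5; σ²_QA = ((17−1)/6)² = 7.111
te_Packaging design = (5 + 4·7 + 9)/6 = 42/6 = 7; σ²_Packaging design = ((9−5)/6)² = 0.444

Forward pass:
ES_Supplier sourcing = 0; EF_Supplier sourcing = 14
ES_Pilot run = 0; EF_Pilot run = 5
ES_QA = 5; EF_QA = 5+5 = 10
ES_Packaging design = max(EF_Supplier sourcing=14, EF_Pilot run=5, EF_QA=10) = 14; EF_Packaging design = 14+7 = 21
Expected project duration μ = 21 days. Critical path: Supplier sourcing → Packaging design.

Variance along critical path = 0.111 + 0.444 = 0.556
σ = √0.556 = 0.745 days

0.75 days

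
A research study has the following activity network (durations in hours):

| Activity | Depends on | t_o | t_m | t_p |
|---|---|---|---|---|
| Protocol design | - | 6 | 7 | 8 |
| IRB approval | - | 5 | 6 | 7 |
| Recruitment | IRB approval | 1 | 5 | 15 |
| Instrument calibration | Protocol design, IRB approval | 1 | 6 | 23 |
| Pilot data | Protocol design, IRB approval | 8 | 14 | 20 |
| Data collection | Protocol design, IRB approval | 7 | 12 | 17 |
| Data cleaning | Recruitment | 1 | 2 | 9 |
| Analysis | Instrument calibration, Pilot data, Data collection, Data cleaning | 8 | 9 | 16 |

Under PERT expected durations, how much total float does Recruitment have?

te_Protocol design = (6 + 4·7 + 8)/6 = 42/6 = 7
te_IRB approval = (5 + 4·6 + 7)/6 = 36/6 = 6
te_Recruitment = (1 + 4·5 + 15)/6 = 36/6 = 6
te_Instrument calibration = (1 + 4·6 + 23)/6 = 48/6 = 8
te_Pilot data = (8 + 4·14 + 20)/6 = 84/6 = 14
te_Data collection = (7 + 4·12 + 17)/6 = 72/6 = 12
te_Data cleaning = (1 + 4·2 + 9)/6 = 18/6 = 3
te_Analysis = (8 + 4·9 + 16)/6 = 60/6 = 10

Forward pass:
ES_Protocol design = 0; EF_Protocol design = 7
ES_IRB approval = 0; EF_IRB approval = 6
ES_Recruitment = 6; EF_Recruitment = 6+6 = 12
ES_Instrument calibration = max(EF_Protocol design=7, EF_IRB approval=6) = 7; EF_Instrument calibration = 7+8 = 15
ES_Pilot data = max(EF_Protocol design=7, EF_IRB approval=6) = 7; EF_Pilot data = 7+14 = 21
ES_Data collection = max(EF_Protocol design=7, EF_IRB approval=6) = 7; EF_Data collection = 7+12 = 19
ES_Data cleaning = 12; EF_Data cleaning = 12+3 = 15
ES_Analysis = max(EF_Instrument calibration=15, EF_Pilot data=21, EF_Data collection=19, EF_Data cleaning=15) = 21; EF_Analysis = 21+10 = 31
Expected project duration μ = 31 hours. Critical path: Protocol design → Pilot data → Analysis.

Backward pass:
LF_Analysis = 31; LS_Analysis = 31−10 = 21
LF_Data cleaning = LS_Analysis = 21; LS_Data cleaning = 21−3 = 18
LF_Data collection = LS_Analysis = 21; LS_Data collection = 21−12 = 9
LF_Pilot data = LS_Analysis = 21; LS_Pilot data = 21−14 = 7
LF_Instrument calibration = LS_Analysis = 21; LS_Instrument calibration = 21−8 = 13
LF_Recruitment = LS_Data cleaning = 18; LS_Recruitment = 18−6 = 12
LF_IRB approval = min(LS_Recruitment=12, LS_Instrument calibration=13, LS_Pilot data=7, LS_Data collection=9) = 7; LS_IRB approval = 7−6 = 1
LF_Protocol design = min(LS_Instrument calibration=13, LS_Pilot data=7, LS_Data collection=9) = 7; LS_Protocol design = 7−7 = 0
Slack_Recruitment = LS_Recruitment − ES_Recruitment = 12 − 6 = 6

6 hours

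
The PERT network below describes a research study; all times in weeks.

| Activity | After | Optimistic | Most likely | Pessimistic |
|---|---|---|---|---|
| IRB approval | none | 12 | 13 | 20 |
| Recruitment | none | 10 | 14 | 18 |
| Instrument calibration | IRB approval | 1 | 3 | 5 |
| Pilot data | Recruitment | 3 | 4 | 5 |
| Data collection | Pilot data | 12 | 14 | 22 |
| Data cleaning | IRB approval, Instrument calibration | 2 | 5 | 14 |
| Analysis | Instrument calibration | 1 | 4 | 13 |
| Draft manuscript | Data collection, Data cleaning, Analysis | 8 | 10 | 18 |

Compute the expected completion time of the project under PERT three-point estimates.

te_IRB approval = (12 + 4·13 + 20)/6 = 84/6 = 14
te_Recruitment = (10 + 4·14 + 18)/6 = 84/6 = 14
te_Instrument calibration = (1 + 4·3 + 5)/6 = 18/6 = 3
te_Pilot data = (3 + 4·4 + 5)/6 = 24/6 = 4
te_Data collection = (12 + 4·14 + 22)/6 = 90/6 = 15
te_Data cleaning = (2 + 4·5 + 14)/6 = 36/6 = 6
te_Analysis = (1 + 4·4 + 13)/6 = 30/6 = 5
te_Draft manuscript = (8 + 4·10 + 18)/6 = 66/6 = 11

Forward pass:
ES_IRB approval = 0; EF_IRB approval = 14
ES_Recruitment = 0; EF_Recruitment = 14
ES_Instrument calibration = 14; EF_Instrument calibration = 14+3 = 17
ES_Pilot data = 14; EF_Pilot data = 14+4 = 18
ES_Data collection = 18; EF_Data collection = 18+15 = 33
ES_Data cleaning = max(EF_IRB approval=14, EF_Instrument calibration=17) = 17; EF_Data cleaning = 17+6 = 23
ES_Analysis = 17; EF_Analysis = 17+5 = 22
ES_Draft manuscript = max(EF_Data collection=33, EF_Data cleaning=23, EF_Analysis=22) = 33; EF_Draft manuscript = 33+11 = 44
Expected project duration μ = 44 weeks. Critical path: Recruitment → Pilot data → Data collection → Draft manuscript.

44 weeks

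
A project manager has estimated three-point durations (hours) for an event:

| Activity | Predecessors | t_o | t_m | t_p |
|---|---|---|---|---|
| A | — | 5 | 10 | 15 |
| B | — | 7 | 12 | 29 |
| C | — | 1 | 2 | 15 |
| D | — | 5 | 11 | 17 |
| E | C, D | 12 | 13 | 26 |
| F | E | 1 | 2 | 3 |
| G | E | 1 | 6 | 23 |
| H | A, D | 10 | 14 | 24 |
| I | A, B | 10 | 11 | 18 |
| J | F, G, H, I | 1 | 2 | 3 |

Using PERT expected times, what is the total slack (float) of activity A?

9 hours

te_A = (5 + 4·10 + 15)/6 = 60/6 = 10
te_B = (7 + 4·12 + 29)/6 = 84/6 = 14
te_C = (1 + 4·2 + 15)/6 = 24/6 = 4
te_D = (5 + 4·11 + 17)/6 = 66/6 = 11
te_E = (12 + 4·13 + 26)/6 = 90/6 = 15
te_F = (1 + 4·2 + 3)/6 = 12/6 = 2
te_G = (1 + 4·6 + 23)/6 = 48/6 = 8
te_H = (10 + 4·14 + 24)/6 = 90/6 = 15
te_I = (10 + 4·11 + 18)/6 = 72/6 = 12
te_J = (1 + 4·2 + 3)/6 = 12/6 = 2

Forward pass:
ES_A = 0; EF_A = 10
ES_B = 0; EF_B = 14
ES_C = 0; EF_C = 4
ES_D = 0; EF_D = 11
ES_E = max(EF_C=4, EF_D=11) = 11; EF_E = 11+15 = 26
ES_F = 26; EF_F = 26+2 = 28
ES_G = 26; EF_G = 26+8 = 34
ES_H = max(EF_A=10, EF_D=11) = 11; EF_H = 11+15 = 26
ES_I = max(EF_A=10, EF_B=14) = 14; EF_I = 14+12 = 26
ES_J = max(EF_F=28, EF_G=34, EF_H=26, EF_I=26) = 34; EF_J = 34+2 = 36
Expected project duration μ = 36 hours. Critical path: D → E → G → J.

Backward pass:
LF_J = 36; LS_J = 36−2 = 34
LF_I = LS_J = 34; LS_I = 34−12 = 22
LF_H = LS_J = 34; LS_H = 34−15 = 19
LF_G = LS_J = 34; LS_G = 34−8 = 26
LF_F = LS_J = 34; LS_F = 34−2 = 32
LF_E = min(LS_F=32, LS_G=26) = 26; LS_E = 26−15 = 11
LF_D = min(LS_E=11, LS_H=19) = 11; LS_D = 11−11 = 0
LF_C = LS_E = 11; LS_C = 11−4 = 7
LF_B = LS_I = 22; LS_B = 22−14 = 8
LF_A = min(LS_H=19, LS_I=22) = 19; LS_A = 19−10 = 9
Slack_A = LS_A − ES_A = 9 − 0 = 9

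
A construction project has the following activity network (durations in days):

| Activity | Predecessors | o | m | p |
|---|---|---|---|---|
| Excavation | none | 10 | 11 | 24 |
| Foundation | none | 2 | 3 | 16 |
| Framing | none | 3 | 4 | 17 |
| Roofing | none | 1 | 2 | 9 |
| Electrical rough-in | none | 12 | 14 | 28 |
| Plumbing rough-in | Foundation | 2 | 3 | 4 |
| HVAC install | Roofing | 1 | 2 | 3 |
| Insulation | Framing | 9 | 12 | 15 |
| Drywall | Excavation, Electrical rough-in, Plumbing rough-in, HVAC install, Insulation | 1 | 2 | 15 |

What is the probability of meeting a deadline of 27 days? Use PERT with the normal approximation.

0.926

te_Excavation = (10 + 4·11 + 24)/6 = 78/6 = 13; σ²_Excavation = ((24−10)/6)² = 5.444
te_Foundation = (2 + 4·3 + 16)/6 = 30/6 = 5; σ²_Foundation = ((16−2)/6)² = 5.444
te_Framing = (3 + 4·4 + 17)/6 = 36/6 = 6; σ²_Framing = ((17−3)/6)² = 5.444
te_Roofing = (1 + 4·2 + 9)/6 = 18/6 = 3; σ²_Roofing = ((9−1)/6)² = 1.778
te_Electrical rough-in = (12 + 4·14 + 28)/6 = 96/6 = 16; σ²_Electrical rough-in = ((28−12)/6)² = 7.111
te_Plumbing rough-in = (2 + 4·3 + 4)/6 = 18/6 = 3; σ²_Plumbing rough-in = ((4−2)/6)² = 0.111
te_HVAC install = (1 + 4·2 + 3)/6 = 12/6 = 2; σ²_HVAC install = ((3−1)/6)² = 0.111
te_Insulation = (9 + 4·12 + 15)/6 = 72/6 = 12; σ²_Insulation = ((15−9)/6)² = 1.000
te_Drywall = (1 + 4·2 + 15)/6 = 24/6 = 4; σ²_Drywall = ((15−1)/6)² = 5.444

Forward pass:
ES_Excavation = 0; EF_Excavation = 13
ES_Foundation = 0; EF_Foundation = 5
ES_Framing = 0; EF_Framing = 6
ES_Roofing = 0; EF_Roofing = 3
ES_Electrical rough-in = 0; EF_Electrical rough-in = 16
ES_Plumbing rough-in = 5; EF_Plumbing rough-in = 5+3 = 8
ES_HVAC install = 3; EF_HVAC install = 3+2 = 5
ES_Insulation = 6; EF_Insulation = 6+12 = 18
ES_Drywall = max(EF_Excavation=13, EF_Electrical rough-in=16, EF_Plumbing rough-in=8, EF_HVAC install=5, EF_Insulation=18) = 18; EF_Drywall = 18+4 = 22
Expected project duration μ = 22 days. Critical path: Framing → Insulation → Drywall.

Variance along critical path = 5.444 + 1.000 + 5.444 = 11.889; σ = √11.889 = 3.448 days.
Z = (27 − 22) / 3.448 = 1.450
P(T ≤ 27) = Φ(1.450) ≈ 0.926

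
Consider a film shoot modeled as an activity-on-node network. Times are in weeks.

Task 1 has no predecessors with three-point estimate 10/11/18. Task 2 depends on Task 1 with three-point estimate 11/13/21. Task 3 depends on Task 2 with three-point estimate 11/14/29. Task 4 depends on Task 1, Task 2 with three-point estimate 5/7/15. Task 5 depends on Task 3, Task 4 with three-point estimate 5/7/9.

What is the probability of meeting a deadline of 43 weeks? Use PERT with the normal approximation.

te_Task 1 = (10 + 4·11 + 18)/6 = 72/6 = 12; σ²_Task 1 = ((18−10)/6)² = 1.778
te_Task 2 = (11 + 4·13 + 21)/6 = 84/6 = 14; σ²_Task 2 = ((21−11)/6)² = 2.778
te_Task 3 = (11 + 4·14 + 29)/6 = 96/6 = 16; σ²_Task 3 = ((29−11)/6)² = 9.000
te_Task 4 = (5 + 4·7 + 15)/6 = 48/6 = 8; σ²_Task 4 = ((15−5)/6)² = 2.778
te_Task 5 = (5 + 4·7 + 9)/6 = 42/6 = 7; σ²_Task 5 = ((9−5)/6)² = 0.444

Forward pass:
ES_Task 1 = 0; EF_Task 1 = 12
ES_Task 2 = 12; EF_Task 2 = 12+14 = 26
ES_Task 3 = 26; EF_Task 3 = 26+16 = 42
ES_Task 4 = max(EF_Task 1=12, EF_Task 2=26) = 26; EF_Task 4 = 26+8 = 34
ES_Task 5 = max(EF_Task 3=42, EF_Task 4=34) = 42; EF_Task 5 = 42+7 = 49
Expected project duration μ = 49 weeks. Critical path: Task 1 → Task 2 → Task 3 → Task 5.

Variance along critical path = 1.778 + 2.778 + 9.000 + 0.444 = 14.000; σ = √14.000 = 3.742 weeks.
Z = (43 − 49) / 3.742 = -1.604
P(T ≤ 43) = Φ(-1.604) ≈ 0.054

0.054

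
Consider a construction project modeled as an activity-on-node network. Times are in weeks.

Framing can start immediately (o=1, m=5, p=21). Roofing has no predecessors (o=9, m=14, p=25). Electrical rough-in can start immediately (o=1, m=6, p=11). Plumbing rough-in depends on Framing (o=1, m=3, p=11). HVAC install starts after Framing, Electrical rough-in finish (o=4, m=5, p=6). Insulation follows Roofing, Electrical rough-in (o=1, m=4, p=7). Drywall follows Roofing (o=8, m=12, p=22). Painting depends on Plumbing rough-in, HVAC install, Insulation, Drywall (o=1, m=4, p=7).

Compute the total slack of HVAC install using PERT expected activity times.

te_Framing = (1 + 4·5 + 21)/6 = 42/6 = 7
te_Roofing = (9 + 4·14 + 25)/6 = 90/6 = 15
te_Electrical rough-in = (1 + 4·6 + 11)/6 = 36/6 = 6
te_Plumbing rough-in = (1 + 4·3 + 11)/6 = 24/6 = 4
te_HVAC install = (4 + 4·5 + 6)/6 = 30/6 = 5
te_Insulation = (1 + 4·4 + 7)/6 = 24/6 = 4
te_Drywall = (8 + 4·12 + 22)/6 = 78/6 = 13
te_Painting = (1 + 4·4 + 7)/6 = 24/6 = 4

Forward pass:
ES_Framing = 0; EF_Framing = 7
ES_Roofing = 0; EF_Roofing = 15
ES_Electrical rough-in = 0; EF_Electrical rough-in = 6
ES_Plumbing rough-in = 7; EF_Plumbing rough-in = 7+4 = 11
ES_HVAC install = max(EF_Framing=7, EF_Electrical rough-in=6) = 7; EF_HVAC install = 7+5 = 12
ES_Insulation = max(EF_Roofing=15, EF_Electrical rough-in=6) = 15; EF_Insulation = 15+4 = 19
ES_Drywall = 15; EF_Drywall = 15+13 = 28
ES_Painting = max(EF_Plumbing rough-in=11, EF_HVAC install=12, EF_Insulation=19, EF_Drywall=28) = 28; EF_Painting = 28+4 = 32
Expected project duration μ = 32 weeks. Critical path: Roofing → Drywall → Painting.

Backward pass:
LF_Painting = 32; LS_Painting = 32−4 = 28
LF_Drywall = LS_Painting = 28; LS_Drywall = 28−13 = 15
LF_Insulation = LS_Painting = 28; LS_Insulation = 28−4 = 24
LF_HVAC install = LS_Painting = 28; LS_HVAC install = 28−5 = 23
LF_Plumbing rough-in = LS_Painting = 28; LS_Plumbing rough-in = 28−4 = 24
LF_Electrical rough-in = min(LS_HVAC install=23, LS_Insulation=24) = 23; LS_Electrical rough-in = 23−6 = 17
LF_Roofing = min(LS_Insulation=24, LS_Drywall=15) = 15; LS_Roofing = 15−15 = 0
LF_Framing = min(LS_Plumbing rough-in=24, LS_HVAC install=23) = 23; LS_Framing = 23−7 = 16
Slack_HVAC install = LS_HVAC install − ES_HVAC install = 23 − 7 = 16

16 weeks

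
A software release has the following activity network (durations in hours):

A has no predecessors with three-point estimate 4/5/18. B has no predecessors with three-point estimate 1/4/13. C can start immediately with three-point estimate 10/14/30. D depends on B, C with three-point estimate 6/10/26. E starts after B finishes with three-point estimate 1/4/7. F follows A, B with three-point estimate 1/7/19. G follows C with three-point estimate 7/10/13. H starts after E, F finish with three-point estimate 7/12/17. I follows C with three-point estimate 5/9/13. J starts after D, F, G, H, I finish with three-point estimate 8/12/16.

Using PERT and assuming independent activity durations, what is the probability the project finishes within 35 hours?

te_A = (4 + 4·5 + 18)/6 = 42/6 = 7; σ²_A = ((18−4)/6)² = 5.444
te_B = (1 + 4·4 + 13)/6 = 30/6 = 5; σ²_B = ((13−1)/6)² = 4.000
te_C = (10 + 4·14 + 30)/6 = 96/6 = 16; σ²_C = ((30−10)/6)² = 11.111
te_D = (6 + 4·10 + 26)/6 = 72/6 = 12; σ²_D = ((26−6)/6)² = 11.111
te_E = (1 + 4·4 + 7)/6 = 24/6 = 4; σ²_E = ((7−1)/6)² = 1.000
te_F = (1 + 4·7 + 19)/6 = 48/6 = 8; σ²_F = ((19−1)/6)² = 9.000
te_G = (7 + 4·10 + 13)/6 = 60/6 = 10; σ²_G = ((13−7)/6)² = 1.000
te_H = (7 + 4·12 + 17)/6 = 72/6 = 12; σ²_H = ((17−7)/6)² = 2.778
te_I = (5 + 4·9 + 13)/6 = 54/6 = 9; σ²_I = ((13−5)/6)² = 1.778
te_J = (8 + 4·12 + 16)/6 = 72/6 = 12; σ²_J = ((16−8)/6)² = 1.778

Forward pass:
ES_A = 0; EF_A = 7
ES_B = 0; EF_B = 5
ES_C = 0; EF_C = 16
ES_D = max(EF_B=5, EF_C=16) = 16; EF_D = 16+12 = 28
ES_E = 5; EF_E = 5+4 = 9
ES_F = max(EF_A=7, EF_B=5) = 7; EF_F = 7+8 = 15
ES_G = 16; EF_G = 16+10 = 26
ES_H = max(EF_E=9, EF_F=15) = 15; EF_H = 15+12 = 27
ES_I = 16; EF_I = 16+9 = 25
ES_J = max(EF_D=28, EF_F=15, EF_G=26, EF_H=27, EF_I=25) = 28; EF_J = 28+12 = 40
Expected project duration μ = 40 hours. Critical path: C → D → J.

Variance along critical path = 11.111 + 11.111 + 1.778 = 24.000; σ = √24.000 = 4.899 hours.
Z = (35 − 40) / 4.899 = -1.021
P(T ≤ 35) = Φ(-1.021) ≈ 0.154

0.154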